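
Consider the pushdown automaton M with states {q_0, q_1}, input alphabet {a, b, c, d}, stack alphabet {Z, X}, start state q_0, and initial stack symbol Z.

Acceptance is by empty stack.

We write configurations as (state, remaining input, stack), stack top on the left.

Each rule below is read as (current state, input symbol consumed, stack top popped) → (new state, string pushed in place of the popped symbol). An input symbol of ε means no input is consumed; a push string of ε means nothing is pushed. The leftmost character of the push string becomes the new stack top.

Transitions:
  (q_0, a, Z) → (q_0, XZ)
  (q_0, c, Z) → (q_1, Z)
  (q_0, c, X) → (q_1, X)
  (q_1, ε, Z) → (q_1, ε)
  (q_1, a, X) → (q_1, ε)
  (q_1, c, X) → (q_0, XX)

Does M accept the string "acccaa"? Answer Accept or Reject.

One accepting computation: (q_0, acccaa, Z) ⊢ (q_0, cccaa, XZ) ⊢ (q_1, ccaa, XZ) ⊢ (q_0, caa, XXZ) ⊢ (q_1, aa, XXZ) ⊢ (q_1, a, XZ) ⊢ (q_1, ε, Z) ⊢ (q_1, ε, ε)
All input consumed and the stack is empty.

Accept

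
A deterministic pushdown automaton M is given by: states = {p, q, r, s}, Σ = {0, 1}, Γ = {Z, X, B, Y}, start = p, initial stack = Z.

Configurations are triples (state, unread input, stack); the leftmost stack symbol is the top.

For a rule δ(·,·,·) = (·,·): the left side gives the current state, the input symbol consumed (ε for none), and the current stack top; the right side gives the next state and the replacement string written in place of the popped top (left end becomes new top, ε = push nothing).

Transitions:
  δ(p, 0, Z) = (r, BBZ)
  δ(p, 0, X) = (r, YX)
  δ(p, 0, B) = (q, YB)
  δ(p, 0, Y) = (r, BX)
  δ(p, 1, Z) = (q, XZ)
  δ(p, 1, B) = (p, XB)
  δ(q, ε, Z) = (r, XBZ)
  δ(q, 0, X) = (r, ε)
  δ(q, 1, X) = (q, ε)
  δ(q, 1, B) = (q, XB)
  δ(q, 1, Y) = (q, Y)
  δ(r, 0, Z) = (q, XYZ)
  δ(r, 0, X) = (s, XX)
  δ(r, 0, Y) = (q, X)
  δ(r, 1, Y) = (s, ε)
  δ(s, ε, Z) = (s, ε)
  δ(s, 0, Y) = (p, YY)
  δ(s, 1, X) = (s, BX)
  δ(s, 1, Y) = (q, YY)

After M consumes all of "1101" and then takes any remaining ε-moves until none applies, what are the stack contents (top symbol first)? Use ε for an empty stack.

BXXBZ

(p, 1101, Z)
  read 1, top Z: go to q, push XZ → (q, 101, XZ)
  read 1, top X: go to q, push ε → (q, 01, Z)
  ε-move, top Z: go to r, push XBZ → (r, 01, XBZ)
  read 0, top X: go to s, push XX → (s, 1, XXBZ)
  read 1, top X: go to s, push BX → (s, ε, BXXBZ)
All input consumed in state s with stack BXXBZ.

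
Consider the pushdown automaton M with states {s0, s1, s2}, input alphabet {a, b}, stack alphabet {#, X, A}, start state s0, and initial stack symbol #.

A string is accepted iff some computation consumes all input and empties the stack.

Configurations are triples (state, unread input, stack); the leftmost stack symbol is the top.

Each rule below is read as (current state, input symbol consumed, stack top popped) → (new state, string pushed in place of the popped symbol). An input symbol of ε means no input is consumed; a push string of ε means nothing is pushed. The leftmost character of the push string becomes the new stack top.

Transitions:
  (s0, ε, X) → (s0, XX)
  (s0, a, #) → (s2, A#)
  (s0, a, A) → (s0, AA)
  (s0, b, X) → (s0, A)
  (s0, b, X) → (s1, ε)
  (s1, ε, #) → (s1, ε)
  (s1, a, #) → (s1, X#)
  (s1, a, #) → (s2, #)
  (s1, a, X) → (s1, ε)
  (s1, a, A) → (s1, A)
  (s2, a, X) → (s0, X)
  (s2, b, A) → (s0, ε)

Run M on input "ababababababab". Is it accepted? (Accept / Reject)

No computation consumes all input and empties the stack.

Reject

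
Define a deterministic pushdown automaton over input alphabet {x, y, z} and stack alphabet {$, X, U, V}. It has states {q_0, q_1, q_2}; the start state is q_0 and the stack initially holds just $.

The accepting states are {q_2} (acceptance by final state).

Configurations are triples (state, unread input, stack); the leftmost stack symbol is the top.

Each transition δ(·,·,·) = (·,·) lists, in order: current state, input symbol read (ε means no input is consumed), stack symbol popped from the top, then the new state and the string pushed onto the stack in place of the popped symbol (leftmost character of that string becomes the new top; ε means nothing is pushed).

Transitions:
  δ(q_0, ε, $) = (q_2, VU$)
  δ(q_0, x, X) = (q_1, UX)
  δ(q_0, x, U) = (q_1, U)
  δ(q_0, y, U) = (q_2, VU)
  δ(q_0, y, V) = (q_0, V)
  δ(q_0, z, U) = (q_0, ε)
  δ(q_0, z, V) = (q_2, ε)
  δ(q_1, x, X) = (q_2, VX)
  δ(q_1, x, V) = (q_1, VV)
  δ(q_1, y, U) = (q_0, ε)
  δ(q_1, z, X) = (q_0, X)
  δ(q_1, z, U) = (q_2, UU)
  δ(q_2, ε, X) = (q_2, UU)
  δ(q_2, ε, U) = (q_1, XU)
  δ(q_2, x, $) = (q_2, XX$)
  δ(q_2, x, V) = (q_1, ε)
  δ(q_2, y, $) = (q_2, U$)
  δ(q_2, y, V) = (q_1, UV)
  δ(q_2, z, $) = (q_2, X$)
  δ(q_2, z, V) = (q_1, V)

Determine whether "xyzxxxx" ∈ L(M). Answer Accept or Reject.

Reject

(q_0, xyzxxxx, $)
  ε-move, top $: go to q_2, push VU$ → (q_2, xyzxxxx, VU$)
  read x, top V: go to q_1, push ε → (q_1, yzxxxx, U$)
  read y, top U: go to q_0, push ε → (q_0, zxxxx, $)
  ε-move, top $: go to q_2, push VU$ → (q_2, zxxxx, VU$)
  read z, top V: go to q_1, push V → (q_1, xxxx, VU$)
  read x, top V: go to q_1, push VV → (q_1, xxx, VVU$)
  read x, top V: go to q_1, push VV → (q_1, xx, VVVU$)
  read x, top V: go to q_1, push VV → (q_1, x, VVVVU$)
  read x, top V: go to q_1, push VV → (q_1, ε, VVVVVU$)
All input consumed; state q_1 ∉ F and no further ε-move applies.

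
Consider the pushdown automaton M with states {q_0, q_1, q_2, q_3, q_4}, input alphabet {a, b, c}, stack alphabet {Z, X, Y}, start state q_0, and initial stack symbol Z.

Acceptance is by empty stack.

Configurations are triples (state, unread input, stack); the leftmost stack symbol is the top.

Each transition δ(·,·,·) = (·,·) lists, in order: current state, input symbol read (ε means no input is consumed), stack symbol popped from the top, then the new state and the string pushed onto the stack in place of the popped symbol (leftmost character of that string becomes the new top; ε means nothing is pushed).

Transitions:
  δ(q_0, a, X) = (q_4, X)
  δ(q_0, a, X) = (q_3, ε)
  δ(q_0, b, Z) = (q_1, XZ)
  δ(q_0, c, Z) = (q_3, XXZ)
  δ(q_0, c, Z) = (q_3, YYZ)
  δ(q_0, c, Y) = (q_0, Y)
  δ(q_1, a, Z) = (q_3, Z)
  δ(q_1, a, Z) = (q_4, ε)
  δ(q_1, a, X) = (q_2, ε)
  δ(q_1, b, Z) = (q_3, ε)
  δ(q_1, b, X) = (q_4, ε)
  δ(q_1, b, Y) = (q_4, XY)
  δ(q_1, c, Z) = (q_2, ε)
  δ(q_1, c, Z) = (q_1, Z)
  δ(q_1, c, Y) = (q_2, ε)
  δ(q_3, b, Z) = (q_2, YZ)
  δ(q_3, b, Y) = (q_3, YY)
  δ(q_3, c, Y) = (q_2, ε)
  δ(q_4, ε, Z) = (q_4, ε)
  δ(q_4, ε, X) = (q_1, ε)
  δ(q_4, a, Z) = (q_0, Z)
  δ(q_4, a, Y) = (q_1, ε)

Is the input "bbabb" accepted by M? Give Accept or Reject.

Accept

One accepting computation: (q_0, bbabb, Z) ⊢ (q_1, babb, XZ) ⊢ (q_4, abb, Z) ⊢ (q_0, bb, Z) ⊢ (q_1, b, XZ) ⊢ (q_4, ε, Z) ⊢ (q_4, ε, ε)
All input consumed and the stack is empty.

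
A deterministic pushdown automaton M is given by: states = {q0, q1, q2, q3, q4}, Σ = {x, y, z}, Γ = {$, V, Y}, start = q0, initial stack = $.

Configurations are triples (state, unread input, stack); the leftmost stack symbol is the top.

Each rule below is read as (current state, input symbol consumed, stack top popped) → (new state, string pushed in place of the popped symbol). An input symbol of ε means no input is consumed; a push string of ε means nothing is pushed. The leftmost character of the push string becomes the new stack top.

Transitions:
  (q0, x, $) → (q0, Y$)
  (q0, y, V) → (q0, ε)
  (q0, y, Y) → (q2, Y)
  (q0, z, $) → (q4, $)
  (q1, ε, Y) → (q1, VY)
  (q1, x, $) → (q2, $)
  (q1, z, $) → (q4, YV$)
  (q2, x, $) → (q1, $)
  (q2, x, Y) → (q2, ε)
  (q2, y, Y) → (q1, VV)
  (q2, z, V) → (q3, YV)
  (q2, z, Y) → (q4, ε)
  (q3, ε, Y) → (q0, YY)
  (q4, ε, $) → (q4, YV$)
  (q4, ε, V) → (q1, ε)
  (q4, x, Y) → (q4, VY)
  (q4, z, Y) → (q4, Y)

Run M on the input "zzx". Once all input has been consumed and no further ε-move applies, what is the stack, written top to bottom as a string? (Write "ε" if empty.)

VYV$

(q0, zzx, $)
  read z, top $: go to q4, push $ → (q4, zx, $)
  ε-move, top $: go to q4, push YV$ → (q4, zx, YV$)
  read z, top Y: go to q4, push Y → (q4, x, YV$)
  read x, top Y: go to q4, push VY → (q4, ε, VYV$)
  ε-move, top V: go to q1, push ε → (q1, ε, YV$)
  ε-move, top Y: go to q1, push VY → (q1, ε, VYV$)
All input consumed in state q1 with stack VYV$.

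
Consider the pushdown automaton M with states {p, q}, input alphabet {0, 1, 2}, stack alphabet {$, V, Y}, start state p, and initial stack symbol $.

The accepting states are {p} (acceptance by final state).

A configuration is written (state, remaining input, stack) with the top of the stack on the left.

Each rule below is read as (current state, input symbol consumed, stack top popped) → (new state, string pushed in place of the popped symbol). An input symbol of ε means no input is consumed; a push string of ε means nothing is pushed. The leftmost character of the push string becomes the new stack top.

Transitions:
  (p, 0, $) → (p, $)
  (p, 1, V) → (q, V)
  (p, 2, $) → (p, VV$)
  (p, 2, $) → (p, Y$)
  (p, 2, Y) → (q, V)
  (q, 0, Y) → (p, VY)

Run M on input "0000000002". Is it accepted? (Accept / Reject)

One accepting computation: (p, 0000000002, $) ⊢ (p, 000000002, $) ⊢ (p, 00000002, $) ⊢ (p, 0000002, $) ⊢ (p, 000002, $) ⊢ (p, 00002, $) ⊢ (p, 0002, $) ⊢ (p, 002, $) ⊢ (p, 02, $) ⊢ (p, 2, $) ⊢ (p, ε, VV$)
All input consumed and state p ∈ F.

Accept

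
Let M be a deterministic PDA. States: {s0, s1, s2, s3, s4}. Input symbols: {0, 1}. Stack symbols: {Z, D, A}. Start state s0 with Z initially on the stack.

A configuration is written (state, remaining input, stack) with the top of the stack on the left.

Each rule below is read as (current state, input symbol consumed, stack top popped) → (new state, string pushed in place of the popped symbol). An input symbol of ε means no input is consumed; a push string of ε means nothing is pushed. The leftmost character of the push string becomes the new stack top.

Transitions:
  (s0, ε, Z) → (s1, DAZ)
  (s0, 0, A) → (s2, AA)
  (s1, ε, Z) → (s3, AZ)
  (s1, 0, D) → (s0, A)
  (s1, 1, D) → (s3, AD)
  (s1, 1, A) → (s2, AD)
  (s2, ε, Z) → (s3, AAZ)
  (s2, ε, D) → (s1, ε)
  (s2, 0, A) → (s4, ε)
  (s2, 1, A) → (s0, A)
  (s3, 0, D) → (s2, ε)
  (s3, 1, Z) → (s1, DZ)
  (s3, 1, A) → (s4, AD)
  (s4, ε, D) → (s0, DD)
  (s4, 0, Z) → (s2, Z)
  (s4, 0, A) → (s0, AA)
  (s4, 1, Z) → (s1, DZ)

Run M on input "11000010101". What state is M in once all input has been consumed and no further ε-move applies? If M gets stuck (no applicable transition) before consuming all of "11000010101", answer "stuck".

(s0, 11000010101, Z)
  ε-move, top Z: go to s1, push DAZ → (s1, 11000010101, DAZ)
  read 1, top D: go to s3, push AD → (s3, 1000010101, ADAZ)
  read 1, top A: go to s4, push AD → (s4, 000010101, ADDAZ)
  read 0, top A: go to s0, push AA → (s0, 00010101, AADDAZ)
  read 0, top A: go to s2, push AA → (s2, 0010101, AAADDAZ)
  read 0, top A: go to s4, push ε → (s4, 010101, AADDAZ)
  read 0, top A: go to s0, push AA → (s0, 10101, AAADDAZ)
No transition for (s0, 1, top A); M blocks with input 10101 remaining.

stuck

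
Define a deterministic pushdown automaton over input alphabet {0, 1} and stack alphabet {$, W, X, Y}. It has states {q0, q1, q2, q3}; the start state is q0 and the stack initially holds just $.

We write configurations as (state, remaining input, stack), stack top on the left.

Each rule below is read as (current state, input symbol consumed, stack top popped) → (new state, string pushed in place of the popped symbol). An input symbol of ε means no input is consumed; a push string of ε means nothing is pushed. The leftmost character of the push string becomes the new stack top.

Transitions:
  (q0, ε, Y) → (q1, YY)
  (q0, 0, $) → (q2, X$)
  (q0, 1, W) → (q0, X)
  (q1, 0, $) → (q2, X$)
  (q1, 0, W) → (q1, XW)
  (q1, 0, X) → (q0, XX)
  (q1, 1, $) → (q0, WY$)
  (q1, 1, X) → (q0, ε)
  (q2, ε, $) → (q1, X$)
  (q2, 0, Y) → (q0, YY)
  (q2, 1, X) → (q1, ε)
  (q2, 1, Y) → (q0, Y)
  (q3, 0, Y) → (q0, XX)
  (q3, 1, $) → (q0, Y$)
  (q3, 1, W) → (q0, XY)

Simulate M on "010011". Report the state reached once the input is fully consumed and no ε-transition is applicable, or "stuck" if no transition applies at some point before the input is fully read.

stuck

(q0, 010011, $) ⊢ (q2, 10011, X$) ⊢ (q1, 0011, $) ⊢ (q2, 011, X$)
No transition for (q2, 0, top X); M blocks with input 011 remaining.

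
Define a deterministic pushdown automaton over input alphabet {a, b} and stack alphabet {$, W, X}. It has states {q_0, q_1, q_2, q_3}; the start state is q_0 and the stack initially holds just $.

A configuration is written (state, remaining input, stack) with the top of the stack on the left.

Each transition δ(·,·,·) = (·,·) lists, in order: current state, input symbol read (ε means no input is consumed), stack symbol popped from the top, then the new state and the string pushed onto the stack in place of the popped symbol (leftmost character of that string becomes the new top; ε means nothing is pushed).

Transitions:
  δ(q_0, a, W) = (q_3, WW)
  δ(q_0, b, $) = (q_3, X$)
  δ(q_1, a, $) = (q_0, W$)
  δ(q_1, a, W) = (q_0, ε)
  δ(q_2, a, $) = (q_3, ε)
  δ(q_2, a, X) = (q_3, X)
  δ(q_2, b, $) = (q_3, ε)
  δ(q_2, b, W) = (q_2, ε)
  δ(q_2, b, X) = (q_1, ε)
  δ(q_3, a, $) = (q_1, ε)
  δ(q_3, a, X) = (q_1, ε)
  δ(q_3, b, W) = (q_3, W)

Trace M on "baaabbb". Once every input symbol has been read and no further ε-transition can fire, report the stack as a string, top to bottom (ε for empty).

(q_0, baaabbb, $)
  read b, top $: go to q_3, push X$ → (q_3, aaabbb, X$)
  read a, top X: go to q_1, push ε → (q_1, aabbb, $)
  read a, top $: go to q_0, push W$ → (q_0, abbb, W$)
  read a, top W: go to q_3, push WW → (q_3, bbb, WW$)
  read b, top W: go to q_3, push W → (q_3, bb, WW$)
  read b, top W: go to q_3, push W → (q_3, b, WW$)
  read b, top W: go to q_3, push W → (q_3, ε, WW$)
All input consumed in state q_3 with stack WW$.

WW$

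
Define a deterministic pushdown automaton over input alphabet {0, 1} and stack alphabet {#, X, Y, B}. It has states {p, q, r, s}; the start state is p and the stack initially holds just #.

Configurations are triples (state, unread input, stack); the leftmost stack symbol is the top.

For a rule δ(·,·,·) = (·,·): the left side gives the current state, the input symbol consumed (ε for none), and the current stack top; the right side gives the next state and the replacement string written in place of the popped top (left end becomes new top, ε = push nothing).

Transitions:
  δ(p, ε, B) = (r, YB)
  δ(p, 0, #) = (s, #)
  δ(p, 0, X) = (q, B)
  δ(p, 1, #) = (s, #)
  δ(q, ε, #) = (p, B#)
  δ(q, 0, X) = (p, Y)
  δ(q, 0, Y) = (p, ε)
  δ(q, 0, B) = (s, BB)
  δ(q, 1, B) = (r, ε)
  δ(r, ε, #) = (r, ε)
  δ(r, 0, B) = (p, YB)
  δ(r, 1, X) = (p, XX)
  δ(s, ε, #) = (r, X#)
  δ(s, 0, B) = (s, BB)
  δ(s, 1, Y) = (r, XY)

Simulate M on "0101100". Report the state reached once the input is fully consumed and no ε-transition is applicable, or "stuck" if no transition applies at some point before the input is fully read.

s

(p, 0101100, #)
  read 0, top #: go to s, push # → (s, 101100, #)
  ε-move, top #: go to r, push X# → (r, 101100, X#)
  read 1, top X: go to p, push XX → (p, 01100, XX#)
  read 0, top X: go to q, push B → (q, 1100, BX#)
  read 1, top B: go to r, push ε → (r, 100, X#)
  read 1, top X: go to p, push XX → (p, 00, XX#)
  read 0, top X: go to q, push B → (q, 0, BX#)
  read 0, top B: go to s, push BB → (s, ε, BBX#)
All input consumed; M is in state s.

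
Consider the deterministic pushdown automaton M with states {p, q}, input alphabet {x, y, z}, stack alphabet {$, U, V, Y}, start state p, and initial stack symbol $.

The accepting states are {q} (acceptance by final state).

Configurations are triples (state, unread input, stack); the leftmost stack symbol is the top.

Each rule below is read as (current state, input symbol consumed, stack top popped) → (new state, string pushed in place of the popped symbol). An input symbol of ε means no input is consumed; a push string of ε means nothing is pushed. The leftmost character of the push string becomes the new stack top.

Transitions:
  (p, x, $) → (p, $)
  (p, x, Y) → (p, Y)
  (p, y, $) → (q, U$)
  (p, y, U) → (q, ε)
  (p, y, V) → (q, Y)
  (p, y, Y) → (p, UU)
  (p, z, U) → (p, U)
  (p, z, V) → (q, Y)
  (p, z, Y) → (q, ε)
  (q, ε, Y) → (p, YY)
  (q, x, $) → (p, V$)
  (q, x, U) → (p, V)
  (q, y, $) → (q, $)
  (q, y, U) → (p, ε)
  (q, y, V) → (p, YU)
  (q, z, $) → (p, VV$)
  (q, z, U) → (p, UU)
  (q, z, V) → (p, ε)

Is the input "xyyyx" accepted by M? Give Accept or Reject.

(p, xyyyx, $) ⊢ (p, yyyx, $) ⊢ (q, yyx, U$) ⊢ (p, yx, $) ⊢ (q, x, U$) ⊢ (p, ε, V$)
All input consumed; state p ∉ F and no further ε-move applies.

Reject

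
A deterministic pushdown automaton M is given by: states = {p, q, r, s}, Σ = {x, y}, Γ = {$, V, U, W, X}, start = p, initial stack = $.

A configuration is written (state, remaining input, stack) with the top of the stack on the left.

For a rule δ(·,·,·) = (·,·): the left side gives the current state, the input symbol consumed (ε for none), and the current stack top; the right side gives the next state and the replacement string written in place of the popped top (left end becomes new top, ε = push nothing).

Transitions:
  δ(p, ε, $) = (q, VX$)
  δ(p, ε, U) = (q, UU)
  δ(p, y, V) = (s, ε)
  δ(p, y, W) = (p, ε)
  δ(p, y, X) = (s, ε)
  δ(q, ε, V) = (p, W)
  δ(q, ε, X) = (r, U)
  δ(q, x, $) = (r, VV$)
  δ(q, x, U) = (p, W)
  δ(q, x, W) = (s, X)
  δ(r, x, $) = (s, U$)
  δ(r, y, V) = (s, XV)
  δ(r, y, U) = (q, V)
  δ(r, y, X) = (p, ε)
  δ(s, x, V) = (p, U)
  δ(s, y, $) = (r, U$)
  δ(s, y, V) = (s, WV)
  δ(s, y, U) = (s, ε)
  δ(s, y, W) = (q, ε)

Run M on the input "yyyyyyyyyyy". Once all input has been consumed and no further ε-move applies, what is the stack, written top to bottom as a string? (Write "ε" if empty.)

X$

(p, yyyyyyyyyyy, $)
  ε-move, top $: go to q, push VX$ → (q, yyyyyyyyyyy, VX$)
  ε-move, top V: go to p, push W → (p, yyyyyyyyyyy, WX$)
  read y, top W: go to p, push ε → (p, yyyyyyyyyy, X$)
  read y, top X: go to s, push ε → (s, yyyyyyyyy, $)
  read y, top $: go to r, push U$ → (r, yyyyyyyy, U$)
  read y, top U: go to q, push V → (q, yyyyyyy, V$)
  ε-move, top V: go to p, push W → (p, yyyyyyy, W$)
  read y, top W: go to p, push ε → (p, yyyyyy, $)
  ε-move, top $: go to q, push VX$ → (q, yyyyyy, VX$)
  ε-move, top V: go to p, push W → (p, yyyyyy, WX$)
  read y, top W: go to p, push ε → (p, yyyyy, X$)
  read y, top X: go to s, push ε → (s, yyyy, $)
  read y, top $: go to r, push U$ → (r, yyy, U$)
  read y, top U: go to q, push V → (q, yy, V$)
  ε-move, top V: go to p, push W → (p, yy, W$)
  read y, top W: go to p, push ε → (p, y, $)
  ε-move, top $: go to q, push VX$ → (q, y, VX$)
  ε-move, top V: go to p, push W → (p, y, WX$)
  read y, top W: go to p, push ε → (p, ε, X$)
All input consumed in state p with stack X$.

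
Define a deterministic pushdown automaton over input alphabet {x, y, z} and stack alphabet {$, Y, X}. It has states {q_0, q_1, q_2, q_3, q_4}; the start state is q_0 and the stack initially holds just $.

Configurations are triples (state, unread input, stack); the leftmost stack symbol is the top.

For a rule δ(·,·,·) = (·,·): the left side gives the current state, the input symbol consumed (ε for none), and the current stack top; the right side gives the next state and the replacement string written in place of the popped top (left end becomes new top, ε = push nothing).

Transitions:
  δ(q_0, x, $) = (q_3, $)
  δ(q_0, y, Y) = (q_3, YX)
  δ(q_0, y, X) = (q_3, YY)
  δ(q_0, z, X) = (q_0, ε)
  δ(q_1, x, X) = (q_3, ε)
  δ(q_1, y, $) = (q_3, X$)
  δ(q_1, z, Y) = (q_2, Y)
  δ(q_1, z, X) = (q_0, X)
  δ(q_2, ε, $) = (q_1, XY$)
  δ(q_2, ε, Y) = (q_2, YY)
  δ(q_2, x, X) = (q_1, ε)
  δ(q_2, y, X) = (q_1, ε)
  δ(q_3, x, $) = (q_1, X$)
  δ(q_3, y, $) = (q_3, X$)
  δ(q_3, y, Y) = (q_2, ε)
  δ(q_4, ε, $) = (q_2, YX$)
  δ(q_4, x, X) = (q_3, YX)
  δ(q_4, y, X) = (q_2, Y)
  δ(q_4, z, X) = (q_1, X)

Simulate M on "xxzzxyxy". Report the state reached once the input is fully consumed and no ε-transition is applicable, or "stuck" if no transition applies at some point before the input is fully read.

(q_0, xxzzxyxy, $) ⊢ (q_3, xzzxyxy, $) ⊢ (q_1, zzxyxy, X$) ⊢ (q_0, zxyxy, X$) ⊢ (q_0, xyxy, $) ⊢ (q_3, yxy, $) ⊢ (q_3, xy, X$)
No transition for (q_3, x, top X); M blocks with input xy remaining.

stuck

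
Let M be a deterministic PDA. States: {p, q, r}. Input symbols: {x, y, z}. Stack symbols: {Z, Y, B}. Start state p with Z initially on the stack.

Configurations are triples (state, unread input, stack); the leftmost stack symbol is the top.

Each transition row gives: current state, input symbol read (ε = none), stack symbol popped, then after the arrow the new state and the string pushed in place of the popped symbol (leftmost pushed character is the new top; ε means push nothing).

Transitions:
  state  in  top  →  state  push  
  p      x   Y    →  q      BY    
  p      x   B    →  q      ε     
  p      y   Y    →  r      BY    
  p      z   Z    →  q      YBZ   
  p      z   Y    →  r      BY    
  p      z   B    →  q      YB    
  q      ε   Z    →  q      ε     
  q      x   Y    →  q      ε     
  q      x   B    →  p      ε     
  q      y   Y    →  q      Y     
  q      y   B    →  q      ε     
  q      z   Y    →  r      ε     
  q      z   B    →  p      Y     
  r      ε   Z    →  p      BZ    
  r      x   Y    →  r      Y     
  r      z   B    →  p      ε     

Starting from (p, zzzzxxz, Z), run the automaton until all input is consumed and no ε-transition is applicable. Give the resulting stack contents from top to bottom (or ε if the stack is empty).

(p, zzzzxxz, Z)
  read z, top Z: go to q, push YBZ → (q, zzzxxz, YBZ)
  read z, top Y: go to r, push ε → (r, zzxxz, BZ)
  read z, top B: go to p, push ε → (p, zxxz, Z)
  read z, top Z: go to q, push YBZ → (q, xxz, YBZ)
  read x, top Y: go to q, push ε → (q, xz, BZ)
  read x, top B: go to p, push ε → (p, z, Z)
  read z, top Z: go to q, push YBZ → (q, ε, YBZ)
All input consumed in state q with stack YBZ.

YBZ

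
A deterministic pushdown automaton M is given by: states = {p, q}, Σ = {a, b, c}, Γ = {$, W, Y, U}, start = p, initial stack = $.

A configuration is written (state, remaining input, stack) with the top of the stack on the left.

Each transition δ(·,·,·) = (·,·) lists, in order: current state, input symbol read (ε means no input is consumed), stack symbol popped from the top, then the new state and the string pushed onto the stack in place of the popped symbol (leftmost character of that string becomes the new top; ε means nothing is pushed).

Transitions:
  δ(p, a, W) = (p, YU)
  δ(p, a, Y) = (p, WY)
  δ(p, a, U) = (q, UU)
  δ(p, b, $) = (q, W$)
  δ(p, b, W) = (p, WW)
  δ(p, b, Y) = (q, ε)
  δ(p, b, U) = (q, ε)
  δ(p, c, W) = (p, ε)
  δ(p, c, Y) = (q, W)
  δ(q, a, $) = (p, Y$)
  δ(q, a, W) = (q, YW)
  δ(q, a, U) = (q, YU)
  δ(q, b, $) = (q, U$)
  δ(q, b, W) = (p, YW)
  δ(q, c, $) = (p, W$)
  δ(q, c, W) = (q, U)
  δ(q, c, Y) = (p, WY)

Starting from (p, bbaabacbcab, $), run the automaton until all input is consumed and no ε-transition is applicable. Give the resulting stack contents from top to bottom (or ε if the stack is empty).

(p, bbaabacbcab, $) ⊢ (q, baabacbcab, W$) ⊢ (p, aabacbcab, YW$) ⊢ (p, abacbcab, WYW$) ⊢ (p, bacbcab, YUYW$) ⊢ (q, acbcab, UYW$) ⊢ (q, cbcab, YUYW$) ⊢ (p, bcab, WYUYW$) ⊢ (p, cab, WWYUYW$) ⊢ (p, ab, WYUYW$) ⊢ (p, b, YUYUYW$) ⊢ (q, ε, UYUYW$)
All input consumed in state q with stack UYUYW$.

UYUYW$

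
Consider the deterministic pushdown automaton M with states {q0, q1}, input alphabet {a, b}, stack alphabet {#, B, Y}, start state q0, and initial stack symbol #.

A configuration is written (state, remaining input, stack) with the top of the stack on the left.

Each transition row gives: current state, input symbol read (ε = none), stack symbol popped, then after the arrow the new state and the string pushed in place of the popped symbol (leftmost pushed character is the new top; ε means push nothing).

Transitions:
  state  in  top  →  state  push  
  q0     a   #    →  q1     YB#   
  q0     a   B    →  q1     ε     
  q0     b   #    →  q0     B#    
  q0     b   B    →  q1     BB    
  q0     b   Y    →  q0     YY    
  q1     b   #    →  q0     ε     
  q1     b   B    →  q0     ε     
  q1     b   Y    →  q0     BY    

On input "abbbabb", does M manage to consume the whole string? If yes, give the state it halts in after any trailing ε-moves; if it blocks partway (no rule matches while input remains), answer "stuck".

q1

(q0, abbbabb, #)
  read a, top #: go to q1, push YB# → (q1, bbbabb, YB#)
  read b, top Y: go to q0, push BY → (q0, bbabb, BYB#)
  read b, top B: go to q1, push BB → (q1, babb, BBYB#)
  read b, top B: go to q0, push ε → (q0, abb, BYB#)
  read a, top B: go to q1, push ε → (q1, bb, YB#)
  read b, top Y: go to q0, push BY → (q0, b, BYB#)
  read b, top B: go to q1, push BB → (q1, ε, BBYB#)
All input consumed; M is in state q1.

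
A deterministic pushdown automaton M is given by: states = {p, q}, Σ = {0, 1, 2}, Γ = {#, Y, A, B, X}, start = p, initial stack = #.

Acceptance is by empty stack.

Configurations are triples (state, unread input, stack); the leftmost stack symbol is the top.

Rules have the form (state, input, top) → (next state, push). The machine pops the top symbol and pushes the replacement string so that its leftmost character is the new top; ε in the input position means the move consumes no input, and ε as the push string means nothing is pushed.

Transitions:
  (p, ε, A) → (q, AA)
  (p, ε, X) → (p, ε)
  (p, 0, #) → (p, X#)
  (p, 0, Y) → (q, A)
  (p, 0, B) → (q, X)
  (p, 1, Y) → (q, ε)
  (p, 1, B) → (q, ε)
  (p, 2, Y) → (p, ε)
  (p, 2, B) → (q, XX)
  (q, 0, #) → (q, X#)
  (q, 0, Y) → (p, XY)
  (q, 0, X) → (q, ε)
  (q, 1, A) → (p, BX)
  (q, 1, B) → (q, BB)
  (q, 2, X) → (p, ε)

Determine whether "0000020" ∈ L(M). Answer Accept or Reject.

(p, 0000020, #) ⊢ (p, 000020, X#) ⊢ (p, 000020, #) ⊢ (p, 00020, X#) ⊢ (p, 00020, #) ⊢ (p, 0020, X#) ⊢ (p, 0020, #) ⊢ (p, 020, X#) ⊢ (p, 020, #) ⊢ (p, 20, X#) ⊢ (p, 20, #)
No transition applies at (p, 20, #); input not fully consumed.

Reject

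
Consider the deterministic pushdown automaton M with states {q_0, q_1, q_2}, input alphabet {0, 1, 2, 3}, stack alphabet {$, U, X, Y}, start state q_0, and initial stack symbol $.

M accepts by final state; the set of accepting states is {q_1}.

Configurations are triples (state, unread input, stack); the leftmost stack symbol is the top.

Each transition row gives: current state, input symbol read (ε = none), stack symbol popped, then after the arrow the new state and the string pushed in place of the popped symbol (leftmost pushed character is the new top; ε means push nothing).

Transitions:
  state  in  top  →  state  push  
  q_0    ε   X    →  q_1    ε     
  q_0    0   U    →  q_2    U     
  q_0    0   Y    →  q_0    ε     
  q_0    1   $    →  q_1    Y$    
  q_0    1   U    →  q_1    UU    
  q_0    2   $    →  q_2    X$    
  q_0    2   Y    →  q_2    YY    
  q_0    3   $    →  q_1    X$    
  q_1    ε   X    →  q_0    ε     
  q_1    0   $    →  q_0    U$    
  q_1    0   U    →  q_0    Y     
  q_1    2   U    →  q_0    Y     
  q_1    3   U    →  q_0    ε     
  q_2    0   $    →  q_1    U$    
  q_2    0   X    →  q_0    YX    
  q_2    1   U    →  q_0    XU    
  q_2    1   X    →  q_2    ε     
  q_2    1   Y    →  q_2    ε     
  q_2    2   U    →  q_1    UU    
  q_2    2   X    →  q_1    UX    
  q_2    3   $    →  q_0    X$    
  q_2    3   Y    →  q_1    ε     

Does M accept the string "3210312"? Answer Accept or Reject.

(q_0, 3210312, $)
  read 3, top $: go to q_1, push X$ → (q_1, 210312, X$)
  ε-move, top X: go to q_0, push ε → (q_0, 210312, $)
  read 2, top $: go to q_2, push X$ → (q_2, 10312, X$)
  read 1, top X: go to q_2, push ε → (q_2, 0312, $)
  read 0, top $: go to q_1, push U$ → (q_1, 312, U$)
  read 3, top U: go to q_0, push ε → (q_0, 12, $)
  read 1, top $: go to q_1, push Y$ → (q_1, 2, Y$)
No transition applies at (q_1, 2, Y$); input not fully consumed.

Reject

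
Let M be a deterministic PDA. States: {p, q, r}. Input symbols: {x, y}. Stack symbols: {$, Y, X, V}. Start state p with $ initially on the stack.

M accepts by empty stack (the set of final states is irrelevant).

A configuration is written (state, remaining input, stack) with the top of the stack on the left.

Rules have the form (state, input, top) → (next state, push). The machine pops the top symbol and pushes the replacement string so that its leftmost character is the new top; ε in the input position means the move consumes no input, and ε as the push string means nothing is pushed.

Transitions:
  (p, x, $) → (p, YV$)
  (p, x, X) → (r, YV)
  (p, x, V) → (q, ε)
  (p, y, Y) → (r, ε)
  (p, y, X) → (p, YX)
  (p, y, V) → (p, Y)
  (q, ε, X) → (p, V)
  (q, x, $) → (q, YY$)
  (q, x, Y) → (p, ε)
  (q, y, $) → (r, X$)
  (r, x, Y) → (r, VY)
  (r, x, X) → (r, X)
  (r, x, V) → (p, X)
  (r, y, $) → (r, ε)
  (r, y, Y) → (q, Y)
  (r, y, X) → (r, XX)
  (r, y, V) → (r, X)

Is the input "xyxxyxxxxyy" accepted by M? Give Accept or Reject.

(p, xyxxyxxxxyy, $)
  read x, top $: go to p, push YV$ → (p, yxxyxxxxyy, YV$)
  read y, top Y: go to r, push ε → (r, xxyxxxxyy, V$)
  read x, top V: go to p, push X → (p, xyxxxxyy, X$)
  read x, top X: go to r, push YV → (r, yxxxxyy, YV$)
  read y, top Y: go to q, push Y → (q, xxxxyy, YV$)
  read x, top Y: go to p, push ε → (p, xxxyy, V$)
  read x, top V: go to q, push ε → (q, xxyy, $)
  read x, top $: go to q, push YY$ → (q, xyy, YY$)
  read x, top Y: go to p, push ε → (p, yy, Y$)
  read y, top Y: go to r, push ε → (r, y, $)
  read y, top $: go to r, push ε → (r, ε, ε)
All input consumed and the stack is empty.

Accept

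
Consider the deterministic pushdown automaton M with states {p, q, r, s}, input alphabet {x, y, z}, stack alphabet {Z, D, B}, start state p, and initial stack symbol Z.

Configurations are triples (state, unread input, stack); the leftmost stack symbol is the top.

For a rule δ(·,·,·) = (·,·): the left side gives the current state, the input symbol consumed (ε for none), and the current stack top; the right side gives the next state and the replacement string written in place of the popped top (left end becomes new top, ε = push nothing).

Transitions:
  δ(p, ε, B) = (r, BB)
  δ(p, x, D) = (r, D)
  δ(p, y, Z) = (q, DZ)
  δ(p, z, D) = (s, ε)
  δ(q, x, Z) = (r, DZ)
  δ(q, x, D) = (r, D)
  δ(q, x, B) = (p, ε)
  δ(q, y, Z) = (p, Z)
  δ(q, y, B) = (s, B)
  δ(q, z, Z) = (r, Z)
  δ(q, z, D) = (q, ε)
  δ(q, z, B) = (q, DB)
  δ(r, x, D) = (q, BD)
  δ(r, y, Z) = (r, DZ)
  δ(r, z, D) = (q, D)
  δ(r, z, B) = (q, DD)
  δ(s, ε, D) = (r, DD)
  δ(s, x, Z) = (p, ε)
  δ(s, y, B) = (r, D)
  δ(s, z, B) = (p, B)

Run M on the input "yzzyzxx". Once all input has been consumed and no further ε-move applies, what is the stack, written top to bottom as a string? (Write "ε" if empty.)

BDZ

(p, yzzyzxx, Z) ⊢ (q, zzyzxx, DZ) ⊢ (q, zyzxx, Z) ⊢ (r, yzxx, Z) ⊢ (r, zxx, DZ) ⊢ (q, xx, DZ) ⊢ (r, x, DZ) ⊢ (q, ε, BDZ)
All input consumed in state q with stack BDZ.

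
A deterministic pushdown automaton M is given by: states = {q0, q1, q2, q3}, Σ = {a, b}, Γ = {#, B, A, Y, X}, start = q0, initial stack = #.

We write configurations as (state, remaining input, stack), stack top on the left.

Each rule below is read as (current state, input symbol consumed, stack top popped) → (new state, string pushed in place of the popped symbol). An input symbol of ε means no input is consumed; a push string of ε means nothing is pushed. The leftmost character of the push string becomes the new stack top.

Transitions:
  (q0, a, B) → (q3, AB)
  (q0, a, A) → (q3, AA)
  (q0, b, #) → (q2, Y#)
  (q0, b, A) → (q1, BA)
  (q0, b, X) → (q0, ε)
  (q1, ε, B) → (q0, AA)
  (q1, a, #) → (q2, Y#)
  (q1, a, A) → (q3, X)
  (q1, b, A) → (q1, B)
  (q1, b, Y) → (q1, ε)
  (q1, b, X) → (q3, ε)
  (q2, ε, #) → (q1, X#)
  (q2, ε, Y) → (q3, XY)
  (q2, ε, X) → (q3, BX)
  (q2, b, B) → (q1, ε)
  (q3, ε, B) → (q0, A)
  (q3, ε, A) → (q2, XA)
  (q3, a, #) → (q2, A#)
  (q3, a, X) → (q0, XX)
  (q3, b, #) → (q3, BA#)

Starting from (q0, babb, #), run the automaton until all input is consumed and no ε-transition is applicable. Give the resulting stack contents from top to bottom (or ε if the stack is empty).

Y#

(q0, babb, #)
  read b, top #: go to q2, push Y# → (q2, abb, Y#)
  ε-move, top Y: go to q3, push XY → (q3, abb, XY#)
  read a, top X: go to q0, push XX → (q0, bb, XXY#)
  read b, top X: go to q0, push ε → (q0, b, XY#)
  read b, top X: go to q0, push ε → (q0, ε, Y#)
All input consumed in state q0 with stack Y#.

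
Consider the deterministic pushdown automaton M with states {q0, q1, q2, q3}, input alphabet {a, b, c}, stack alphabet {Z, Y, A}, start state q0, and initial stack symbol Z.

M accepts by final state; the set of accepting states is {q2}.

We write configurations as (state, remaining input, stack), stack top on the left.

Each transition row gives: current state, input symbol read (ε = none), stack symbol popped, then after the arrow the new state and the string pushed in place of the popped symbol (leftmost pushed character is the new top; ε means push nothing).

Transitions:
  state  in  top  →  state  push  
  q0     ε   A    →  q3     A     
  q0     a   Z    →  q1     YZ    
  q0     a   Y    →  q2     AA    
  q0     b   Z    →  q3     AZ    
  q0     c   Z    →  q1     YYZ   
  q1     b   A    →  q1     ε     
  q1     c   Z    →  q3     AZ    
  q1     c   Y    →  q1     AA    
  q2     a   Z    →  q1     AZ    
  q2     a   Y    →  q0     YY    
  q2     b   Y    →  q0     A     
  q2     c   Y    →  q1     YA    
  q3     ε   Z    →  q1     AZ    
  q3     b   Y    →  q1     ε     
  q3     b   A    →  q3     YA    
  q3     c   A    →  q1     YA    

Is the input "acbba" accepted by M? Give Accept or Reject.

(q0, acbba, Z) ⊢ (q1, cbba, YZ) ⊢ (q1, bba, AAZ) ⊢ (q1, ba, AZ) ⊢ (q1, a, Z)
No transition applies at (q1, a, Z); input not fully consumed.

Reject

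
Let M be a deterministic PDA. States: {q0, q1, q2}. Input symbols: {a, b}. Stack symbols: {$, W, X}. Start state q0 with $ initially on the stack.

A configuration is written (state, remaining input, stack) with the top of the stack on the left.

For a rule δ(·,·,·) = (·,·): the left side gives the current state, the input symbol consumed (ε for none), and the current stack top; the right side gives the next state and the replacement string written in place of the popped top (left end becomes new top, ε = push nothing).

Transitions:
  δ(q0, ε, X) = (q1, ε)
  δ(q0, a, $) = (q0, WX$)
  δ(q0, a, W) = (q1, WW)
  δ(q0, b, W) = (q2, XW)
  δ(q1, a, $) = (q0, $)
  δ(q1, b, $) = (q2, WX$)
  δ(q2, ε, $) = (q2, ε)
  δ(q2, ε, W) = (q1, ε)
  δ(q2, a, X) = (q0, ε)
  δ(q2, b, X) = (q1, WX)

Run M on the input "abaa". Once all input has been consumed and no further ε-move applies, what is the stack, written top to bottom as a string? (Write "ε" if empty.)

WWX$

(q0, abaa, $)
  read a, top $: go to q0, push WX$ → (q0, baa, WX$)
  read b, top W: go to q2, push XW → (q2, aa, XWX$)
  read a, top X: go to q0, push ε → (q0, a, WX$)
  read a, top W: go to q1, push WW → (q1, ε, WWX$)
All input consumed in state q1 with stack WWX$.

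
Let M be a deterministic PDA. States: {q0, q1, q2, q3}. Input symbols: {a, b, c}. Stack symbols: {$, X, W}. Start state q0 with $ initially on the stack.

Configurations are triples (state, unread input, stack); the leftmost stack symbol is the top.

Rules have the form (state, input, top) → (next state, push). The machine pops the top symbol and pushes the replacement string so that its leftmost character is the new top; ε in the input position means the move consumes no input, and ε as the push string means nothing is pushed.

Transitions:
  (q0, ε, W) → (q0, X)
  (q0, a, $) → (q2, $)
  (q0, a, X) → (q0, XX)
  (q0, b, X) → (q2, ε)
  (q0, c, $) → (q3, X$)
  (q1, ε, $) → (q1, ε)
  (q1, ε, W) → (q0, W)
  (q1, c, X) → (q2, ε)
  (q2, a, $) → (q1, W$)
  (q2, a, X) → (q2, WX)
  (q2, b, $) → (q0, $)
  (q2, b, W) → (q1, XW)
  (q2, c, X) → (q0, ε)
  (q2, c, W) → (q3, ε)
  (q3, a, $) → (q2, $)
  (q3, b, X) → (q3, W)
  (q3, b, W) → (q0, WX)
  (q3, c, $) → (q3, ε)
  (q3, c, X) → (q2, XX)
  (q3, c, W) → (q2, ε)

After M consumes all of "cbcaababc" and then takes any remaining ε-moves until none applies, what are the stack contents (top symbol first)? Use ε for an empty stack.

(q0, cbcaababc, $)
  read c, top $: go to q3, push X$ → (q3, bcaababc, X$)
  read b, top X: go to q3, push W → (q3, caababc, W$)
  read c, top W: go to q2, push ε → (q2, aababc, $)
  read a, top $: go to q1, push W$ → (q1, ababc, W$)
  ε-move, top W: go to q0, push W → (q0, ababc, W$)
  ε-move, top W: go to q0, push X → (q0, ababc, X$)
  read a, top X: go to q0, push XX → (q0, babc, XX$)
  read b, top X: go to q2, push ε → (q2, abc, X$)
  read a, top X: go to q2, push WX → (q2, bc, WX$)
  read b, top W: go to q1, push XW → (q1, c, XWX$)
  read c, top X: go to q2, push ε → (q2, ε, WX$)
All input consumed in state q2 with stack WX$.

WX$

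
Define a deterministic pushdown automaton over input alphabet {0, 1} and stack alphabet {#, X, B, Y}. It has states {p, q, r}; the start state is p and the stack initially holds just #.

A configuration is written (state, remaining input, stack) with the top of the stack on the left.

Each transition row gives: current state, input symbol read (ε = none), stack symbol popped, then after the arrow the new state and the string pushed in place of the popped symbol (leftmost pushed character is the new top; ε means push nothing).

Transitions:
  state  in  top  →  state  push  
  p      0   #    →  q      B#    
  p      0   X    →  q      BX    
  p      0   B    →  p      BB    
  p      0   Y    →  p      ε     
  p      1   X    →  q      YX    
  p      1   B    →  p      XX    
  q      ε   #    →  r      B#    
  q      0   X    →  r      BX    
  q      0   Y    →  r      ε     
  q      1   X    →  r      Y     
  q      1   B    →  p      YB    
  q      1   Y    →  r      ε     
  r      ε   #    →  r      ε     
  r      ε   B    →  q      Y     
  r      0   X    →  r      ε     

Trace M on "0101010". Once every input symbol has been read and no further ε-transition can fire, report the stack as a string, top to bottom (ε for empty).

(p, 0101010, #) ⊢ (q, 101010, B#) ⊢ (p, 01010, YB#) ⊢ (p, 1010, B#) ⊢ (p, 010, XX#) ⊢ (q, 10, BXX#) ⊢ (p, 0, YBXX#) ⊢ (p, ε, BXX#)
All input consumed in state p with stack BXX#.

BXX#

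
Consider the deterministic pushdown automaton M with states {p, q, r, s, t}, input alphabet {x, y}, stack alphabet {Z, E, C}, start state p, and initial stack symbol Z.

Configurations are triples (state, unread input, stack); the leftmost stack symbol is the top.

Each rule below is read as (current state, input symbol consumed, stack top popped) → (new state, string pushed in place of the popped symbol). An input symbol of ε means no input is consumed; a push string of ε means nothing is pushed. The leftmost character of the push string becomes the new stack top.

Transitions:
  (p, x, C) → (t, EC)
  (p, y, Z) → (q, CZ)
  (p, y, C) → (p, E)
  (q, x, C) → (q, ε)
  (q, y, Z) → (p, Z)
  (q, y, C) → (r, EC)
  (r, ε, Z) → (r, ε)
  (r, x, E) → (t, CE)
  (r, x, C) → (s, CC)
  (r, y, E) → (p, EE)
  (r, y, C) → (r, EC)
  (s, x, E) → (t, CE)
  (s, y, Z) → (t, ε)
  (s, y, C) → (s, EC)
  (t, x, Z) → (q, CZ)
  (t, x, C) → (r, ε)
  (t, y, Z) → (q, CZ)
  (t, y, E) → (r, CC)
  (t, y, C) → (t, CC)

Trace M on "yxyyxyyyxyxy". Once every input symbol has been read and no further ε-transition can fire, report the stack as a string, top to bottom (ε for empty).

ECECZ

(p, yxyyxyyyxyxy, Z) ⊢ (q, xyyxyyyxyxy, CZ) ⊢ (q, yyxyyyxyxy, Z) ⊢ (p, yxyyyxyxy, Z) ⊢ (q, xyyyxyxy, CZ) ⊢ (q, yyyxyxy, Z) ⊢ (p, yyxyxy, Z) ⊢ (q, yxyxy, CZ) ⊢ (r, xyxy, ECZ) ⊢ (t, yxy, CECZ) ⊢ (t, xy, CCECZ) ⊢ (r, y, CECZ) ⊢ (r, ε, ECECZ)
All input consumed in state r with stack ECECZ.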